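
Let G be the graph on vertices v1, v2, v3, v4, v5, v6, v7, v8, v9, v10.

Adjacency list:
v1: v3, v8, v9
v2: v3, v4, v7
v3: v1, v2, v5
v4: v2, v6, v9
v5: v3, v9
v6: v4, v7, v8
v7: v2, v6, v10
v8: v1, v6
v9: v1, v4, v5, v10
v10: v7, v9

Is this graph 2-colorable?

The cycle v9-v4-v6-v7-v10-v9 has odd length 5, so it cannot be 2-colored; at least 3 colors are needed.
So 2 colors are not enough.

No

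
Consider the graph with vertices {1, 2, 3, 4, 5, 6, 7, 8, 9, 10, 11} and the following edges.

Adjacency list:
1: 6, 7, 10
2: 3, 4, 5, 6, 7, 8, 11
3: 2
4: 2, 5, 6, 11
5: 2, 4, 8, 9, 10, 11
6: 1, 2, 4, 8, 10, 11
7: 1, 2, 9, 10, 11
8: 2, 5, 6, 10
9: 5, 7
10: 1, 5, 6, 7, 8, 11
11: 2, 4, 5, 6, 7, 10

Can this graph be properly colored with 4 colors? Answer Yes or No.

Yes

The chromatic number is 4. 2, 4, 5, 11 are mutually adjacent (a clique of size 4), so at least 4 colors are needed.
4 colors suffice: color red → {2, 9, 10}; color blue → {3, 5, 6, 7}; color green → {1, 8, 11}; color yellow → {4}.
That is already a proper 4-coloring.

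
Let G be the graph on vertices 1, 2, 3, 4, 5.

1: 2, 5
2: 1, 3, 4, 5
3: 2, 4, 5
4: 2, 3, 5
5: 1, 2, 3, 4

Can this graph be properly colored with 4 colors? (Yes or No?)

The chromatic number is 4. 2, 3, 4, 5 are mutually adjacent (a clique of size 4), so at least 4 colors are needed.
4 colors suffice: 1=c, 2=b, 3=c, 4=d, 5=a.
That is already a proper 4-coloring.

Yes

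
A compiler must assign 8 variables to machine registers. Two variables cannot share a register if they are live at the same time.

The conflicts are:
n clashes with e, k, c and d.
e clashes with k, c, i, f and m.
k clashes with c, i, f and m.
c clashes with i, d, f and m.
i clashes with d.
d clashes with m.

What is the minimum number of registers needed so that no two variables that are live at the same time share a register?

e, k, c, m all conflict with each other, so at least 4 registers are needed.
4 registers suffice: n=4, e=3, k=2, c=1, i=4, d=2, f=4, m=4. Every pair that conflicts lands in different registers.

4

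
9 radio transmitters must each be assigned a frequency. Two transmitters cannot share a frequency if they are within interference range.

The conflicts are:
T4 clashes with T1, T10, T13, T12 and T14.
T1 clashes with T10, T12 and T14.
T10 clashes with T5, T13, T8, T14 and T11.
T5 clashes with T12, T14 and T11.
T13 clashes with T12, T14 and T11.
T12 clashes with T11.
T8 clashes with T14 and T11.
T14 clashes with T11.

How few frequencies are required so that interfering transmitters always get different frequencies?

T10, T13, T14, T11 are mutually in conflict, so at least 4 frequencies are needed.
4 frequencies suffice: frequency 1 → {T10, T12}; frequency 2 → {T14}; frequency 3 → {T4, T11}; frequency 4 → {T1, T5, T13, T8}. No two conflicting transmitters share a frequency.

4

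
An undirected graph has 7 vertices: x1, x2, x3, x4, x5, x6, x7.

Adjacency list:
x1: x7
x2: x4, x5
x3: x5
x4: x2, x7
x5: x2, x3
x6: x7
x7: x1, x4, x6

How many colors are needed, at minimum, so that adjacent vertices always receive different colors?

2

x2 and x5 are adjacent, so at least 2 colors are needed.
2 colors suffice: color 1 → {x2, x3, x7}; color 2 → {x1, x4, x5, x6}. Every edge joins two different colors.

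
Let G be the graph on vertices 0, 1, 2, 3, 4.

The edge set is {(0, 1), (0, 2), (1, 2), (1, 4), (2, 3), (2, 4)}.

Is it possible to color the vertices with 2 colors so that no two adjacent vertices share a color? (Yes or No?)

No

0, 1, 2 are pairwise adjacent, so at least 3 colors are needed.
So 2 colors are not enough.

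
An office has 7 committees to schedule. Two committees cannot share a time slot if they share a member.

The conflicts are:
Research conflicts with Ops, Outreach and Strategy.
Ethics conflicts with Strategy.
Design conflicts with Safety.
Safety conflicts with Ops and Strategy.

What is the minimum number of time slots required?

2

Research and Strategy conflict, so at least 2 time slots are needed.
A valid assignment using 2 time slots: Research=1, Ethics=1, Design=2, Safety=1, Ops=2, Outreach=2, Strategy=2. Each listed conflict is separated.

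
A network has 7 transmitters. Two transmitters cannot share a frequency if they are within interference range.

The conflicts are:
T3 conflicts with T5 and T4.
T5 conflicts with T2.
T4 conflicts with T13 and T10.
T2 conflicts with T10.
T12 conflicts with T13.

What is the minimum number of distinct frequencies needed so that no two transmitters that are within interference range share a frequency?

The cycle T4-T10-T2-T5-T3-T4 has odd length 5, so it cannot be 2-colored; at least 3 frequencies are needed.
Using 3 frequencies: T3=2, T5=3, T4=1, T2=1, T12=1, T13=2, T10=2. Every pair that conflicts lands in different frequencies.

3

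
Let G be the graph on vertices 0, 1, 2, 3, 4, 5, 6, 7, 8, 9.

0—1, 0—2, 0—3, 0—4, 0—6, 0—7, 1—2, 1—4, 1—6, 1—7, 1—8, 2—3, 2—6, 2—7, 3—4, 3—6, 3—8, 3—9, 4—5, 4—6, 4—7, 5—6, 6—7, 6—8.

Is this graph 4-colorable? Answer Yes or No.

No

0, 1, 2, 6, 7 form a clique, so at least 5 colors are needed.
So 4 colors are not enough.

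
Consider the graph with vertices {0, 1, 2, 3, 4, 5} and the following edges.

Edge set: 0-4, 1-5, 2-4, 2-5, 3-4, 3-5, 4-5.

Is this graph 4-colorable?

The chromatic number is 3. 3, 4, 5 are pairwise adjacent, so at least 3 colors are needed.
3 colors suffice: color a → {0, 5}; color b → {1, 4}; color c → {2, 3}.
Since 4 ≥ 3, a proper 4-coloring certainly exists.

Yes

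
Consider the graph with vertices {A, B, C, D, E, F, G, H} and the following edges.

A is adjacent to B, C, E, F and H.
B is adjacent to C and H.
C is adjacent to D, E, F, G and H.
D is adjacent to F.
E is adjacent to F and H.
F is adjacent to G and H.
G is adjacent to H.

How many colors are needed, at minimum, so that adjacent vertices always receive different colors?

A, C, E, F, H form a clique, so at least 5 colors are needed.
One proper 5-coloring: A=yellow, B=green, C=red, D=blue, E=purple, F=green, G=yellow, H=blue. Every edge joins two different colors.

5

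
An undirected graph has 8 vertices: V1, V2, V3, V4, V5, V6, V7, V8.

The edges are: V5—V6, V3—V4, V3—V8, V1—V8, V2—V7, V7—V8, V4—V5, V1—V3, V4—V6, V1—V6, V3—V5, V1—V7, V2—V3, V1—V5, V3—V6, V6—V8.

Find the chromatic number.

V1, V3, V6, V8 are mutually adjacent (a clique of size 4), so at least 4 colors are needed.
4 colors suffice: color 1 → {V3, V7}; color 2 → {V2, V6}; color 3 → {V1, V4}; color 4 → {V5, V8}. No two adjacent vertices share a color.

4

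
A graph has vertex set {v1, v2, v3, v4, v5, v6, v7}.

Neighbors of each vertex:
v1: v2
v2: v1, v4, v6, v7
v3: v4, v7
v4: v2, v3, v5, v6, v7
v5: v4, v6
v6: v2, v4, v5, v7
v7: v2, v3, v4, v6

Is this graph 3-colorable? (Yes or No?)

v2, v4, v6, v7 are pairwise adjacent (a clique of size 4), so at least 4 colors are needed.
So 3 colors are not enough.

No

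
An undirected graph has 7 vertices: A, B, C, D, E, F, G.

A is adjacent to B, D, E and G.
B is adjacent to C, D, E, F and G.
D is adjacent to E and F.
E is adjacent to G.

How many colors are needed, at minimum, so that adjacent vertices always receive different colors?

4

A, B, D, E form a clique, so at least 4 colors are needed.
A valid assignment using 4 colors: A=4, B=1, C=2, D=3, E=2, F=2, G=3. No two adjacent vertices share a color.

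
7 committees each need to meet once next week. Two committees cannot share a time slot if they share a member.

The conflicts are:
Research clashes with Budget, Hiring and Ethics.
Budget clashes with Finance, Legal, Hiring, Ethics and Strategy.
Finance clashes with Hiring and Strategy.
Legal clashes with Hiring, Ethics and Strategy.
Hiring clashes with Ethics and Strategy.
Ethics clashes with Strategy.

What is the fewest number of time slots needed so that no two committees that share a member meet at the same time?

5

Budget, Legal, Hiring, Ethics, Strategy are mutually in conflict, so at least 5 time slots are needed.
5 time slots suffice: Research=3, Budget=1, Finance=4, Legal=5, Hiring=2, Ethics=4, Strategy=3. Each listed conflict is separated.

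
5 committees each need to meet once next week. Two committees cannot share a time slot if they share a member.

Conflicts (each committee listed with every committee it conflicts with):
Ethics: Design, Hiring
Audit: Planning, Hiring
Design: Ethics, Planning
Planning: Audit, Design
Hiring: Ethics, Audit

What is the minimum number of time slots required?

3

The cycle Audit-Planning-Design-Ethics-Hiring-Audit has odd length 5, so it cannot be 2-colored; at least 3 time slots are needed.
3 time slots suffice: time slot 1 → {Audit, Design}; time slot 2 → {Ethics, Planning}; time slot 3 → {Hiring}. Every pair that conflicts lands in different time slots.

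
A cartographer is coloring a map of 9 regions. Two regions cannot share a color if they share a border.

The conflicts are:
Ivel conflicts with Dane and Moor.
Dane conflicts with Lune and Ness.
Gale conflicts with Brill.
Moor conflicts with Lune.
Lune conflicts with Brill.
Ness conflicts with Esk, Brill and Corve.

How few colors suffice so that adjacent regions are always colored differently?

2

Ivel and Moor conflict, so at least 2 colors are needed.
2 colors suffice: color 1 → {Ivel, Gale, Lune, Ness}; color 2 → {Dane, Moor, Esk, Brill, Corve}. No two conflicting regions share a color.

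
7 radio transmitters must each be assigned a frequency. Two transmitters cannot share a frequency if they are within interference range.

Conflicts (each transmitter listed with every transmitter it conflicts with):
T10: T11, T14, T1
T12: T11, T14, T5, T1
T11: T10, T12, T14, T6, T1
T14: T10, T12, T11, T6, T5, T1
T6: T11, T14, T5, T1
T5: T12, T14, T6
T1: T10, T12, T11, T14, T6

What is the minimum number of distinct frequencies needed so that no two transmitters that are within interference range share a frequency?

4

T11, T14, T6, T1 pairwise conflict, so at least 4 frequencies are needed.
4 frequencies suffice: T10=4, T12=4, T11=2, T14=1, T6=4, T5=2, T1=3. Every pair that conflicts lands in different frequencies.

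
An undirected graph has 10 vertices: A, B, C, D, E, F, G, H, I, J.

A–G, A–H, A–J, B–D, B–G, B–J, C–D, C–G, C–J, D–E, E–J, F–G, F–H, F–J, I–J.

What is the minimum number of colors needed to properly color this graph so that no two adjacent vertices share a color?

2

D and E are adjacent, so at least 2 colors are needed.
A valid assignment using 2 colors: A=blue, B=blue, C=blue, D=red, E=blue, F=blue, G=red, H=red, I=blue, J=red. Every edge joins two different colors.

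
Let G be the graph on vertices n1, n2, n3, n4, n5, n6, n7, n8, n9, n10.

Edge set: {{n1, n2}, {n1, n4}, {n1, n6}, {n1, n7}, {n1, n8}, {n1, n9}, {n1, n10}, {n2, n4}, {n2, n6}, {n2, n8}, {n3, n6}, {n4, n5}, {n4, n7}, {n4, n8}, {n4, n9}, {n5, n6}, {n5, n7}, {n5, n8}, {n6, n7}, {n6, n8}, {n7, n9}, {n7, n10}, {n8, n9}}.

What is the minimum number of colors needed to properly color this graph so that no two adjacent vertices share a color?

4

n1, n2, n6, n8 are mutually adjacent (a clique of size 4), so at least 4 colors are needed.
4 colors suffice: color 1 → {n1, n3, n5}; color 2 → {n4, n6, n10}; color 3 → {n7, n8}; color 4 → {n2, n9}. No two adjacent vertices share a color.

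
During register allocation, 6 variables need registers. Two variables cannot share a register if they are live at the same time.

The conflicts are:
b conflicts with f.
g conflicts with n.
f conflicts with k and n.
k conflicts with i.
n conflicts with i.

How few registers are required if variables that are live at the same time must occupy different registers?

f and k conflict, so at least 2 registers are needed.
A valid assignment using 2 registers: b=1, g=2, f=2, k=1, n=1, i=2. No two conflicting variables share a register.

2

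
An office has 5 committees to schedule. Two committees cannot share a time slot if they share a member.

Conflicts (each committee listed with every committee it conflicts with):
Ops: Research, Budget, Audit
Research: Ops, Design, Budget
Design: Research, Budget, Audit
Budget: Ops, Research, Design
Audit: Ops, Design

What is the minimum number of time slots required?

3

Research, Design, Budget all conflict with each other, so at least 3 time slots are needed.
3 time slots suffice: Ops=2, Research=3, Design=2, Budget=1, Audit=1. No two conflicting committees share a time slot.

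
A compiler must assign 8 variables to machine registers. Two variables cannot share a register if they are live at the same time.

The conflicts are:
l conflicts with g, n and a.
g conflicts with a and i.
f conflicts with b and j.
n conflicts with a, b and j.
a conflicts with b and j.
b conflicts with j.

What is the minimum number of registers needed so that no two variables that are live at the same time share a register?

n, a, b, j pairwise conflict, so at least 4 registers are needed.
4 registers suffice: l=3, g=2, f=1, n=2, a=1, b=4, j=3, i=1. No two conflicting variables share a register.

4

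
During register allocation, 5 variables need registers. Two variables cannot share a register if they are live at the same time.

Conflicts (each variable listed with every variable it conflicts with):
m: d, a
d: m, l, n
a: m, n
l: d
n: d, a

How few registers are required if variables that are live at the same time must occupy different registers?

2

a and n conflict, so at least 2 registers are needed.
Using 2 registers: m=2, d=1, a=1, l=2, n=2. Each listed conflict is separated.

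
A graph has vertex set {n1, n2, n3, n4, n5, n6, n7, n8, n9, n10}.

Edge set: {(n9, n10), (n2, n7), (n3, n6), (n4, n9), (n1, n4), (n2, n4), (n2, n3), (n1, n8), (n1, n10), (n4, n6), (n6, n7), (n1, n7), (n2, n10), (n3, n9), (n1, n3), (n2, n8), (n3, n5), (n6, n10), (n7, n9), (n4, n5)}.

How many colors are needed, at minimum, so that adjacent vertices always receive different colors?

2

n7 and n9 are adjacent, so at least 2 colors are needed.
A valid assignment using 2 colors: n1=blue, n2=blue, n3=red, n4=red, n5=blue, n6=blue, n7=red, n8=red, n9=blue, n10=red. Every edge joins two different colors.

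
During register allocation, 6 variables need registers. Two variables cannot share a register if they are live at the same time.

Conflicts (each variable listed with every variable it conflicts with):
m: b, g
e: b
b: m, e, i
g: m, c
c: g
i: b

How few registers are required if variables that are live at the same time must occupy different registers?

2

b and i conflict, so at least 2 registers are needed.
2 registers suffice: m=2, e=2, b=1, g=1, c=2, i=2. Every pair that conflicts lands in different registers.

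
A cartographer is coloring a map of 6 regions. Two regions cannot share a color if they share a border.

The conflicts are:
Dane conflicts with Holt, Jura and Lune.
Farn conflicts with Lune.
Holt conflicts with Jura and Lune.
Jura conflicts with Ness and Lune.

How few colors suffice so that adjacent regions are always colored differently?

Dane, Holt, Jura, Lune pairwise conflict, so at least 4 colors are needed.
4 colors suffice: Dane=3, Farn=2, Holt=4, Jura=2, Ness=1, Lune=1. Each listed conflict is separated.

4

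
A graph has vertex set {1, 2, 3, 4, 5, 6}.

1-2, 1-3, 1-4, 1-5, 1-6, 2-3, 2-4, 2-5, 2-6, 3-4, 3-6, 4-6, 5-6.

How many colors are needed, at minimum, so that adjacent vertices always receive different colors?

1, 2, 3, 4, 6 are pairwise adjacent (a clique of size 5), so at least 5 colors are needed.
5 colors suffice: color a → {6}; color b → {1}; color c → {2}; color d → {3, 5}; color e → {4}. Each edge has distinct colors on its endpoints.

5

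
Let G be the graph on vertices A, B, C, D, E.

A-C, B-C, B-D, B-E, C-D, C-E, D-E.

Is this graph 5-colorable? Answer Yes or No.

Yes

The chromatic number is 4. B, C, D, E are mutually adjacent (a clique of size 4), so at least 4 colors are needed.
One proper 4-coloring: A=2, B=3, C=1, D=4, E=2.
Since 5 ≥ 4, a proper 5-coloring certainly exists.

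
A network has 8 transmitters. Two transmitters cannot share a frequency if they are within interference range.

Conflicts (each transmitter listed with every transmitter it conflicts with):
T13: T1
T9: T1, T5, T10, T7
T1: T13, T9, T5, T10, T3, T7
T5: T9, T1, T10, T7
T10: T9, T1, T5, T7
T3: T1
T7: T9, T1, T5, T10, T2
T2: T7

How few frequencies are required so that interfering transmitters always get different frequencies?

T9, T1, T5, T10, T7 are mutually in conflict, so at least 5 frequencies are needed.
5 frequencies suffice: frequency 1 → {T1, T2}; frequency 2 → {T13, T3, T7}; frequency 3 → {T9}; frequency 4 → {T5}; frequency 5 → {T10}. Each listed conflict is separated.

5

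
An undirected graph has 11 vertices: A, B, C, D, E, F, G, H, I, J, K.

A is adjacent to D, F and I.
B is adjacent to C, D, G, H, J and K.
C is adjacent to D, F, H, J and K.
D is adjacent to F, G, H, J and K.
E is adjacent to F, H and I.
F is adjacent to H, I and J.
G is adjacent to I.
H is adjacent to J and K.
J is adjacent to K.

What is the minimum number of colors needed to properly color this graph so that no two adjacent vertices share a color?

B, C, D, H, J, K form a clique, so at least 6 colors are needed.
A valid assignment using 6 colors: A=3, B=2, C=4, D=1, E=4, F=2, G=3, H=3, I=1, J=5, K=6. Every edge joins two different colors.

6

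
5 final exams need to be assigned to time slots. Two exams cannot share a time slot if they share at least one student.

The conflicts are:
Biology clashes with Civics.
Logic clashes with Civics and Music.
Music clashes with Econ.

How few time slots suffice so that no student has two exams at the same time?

Logic and Music conflict, so at least 2 time slots are needed.
2 time slots suffice: time slot 1 → {Civics, Music}; time slot 2 → {Biology, Logic, Econ}. Every pair that conflicts lands in different time slots.

2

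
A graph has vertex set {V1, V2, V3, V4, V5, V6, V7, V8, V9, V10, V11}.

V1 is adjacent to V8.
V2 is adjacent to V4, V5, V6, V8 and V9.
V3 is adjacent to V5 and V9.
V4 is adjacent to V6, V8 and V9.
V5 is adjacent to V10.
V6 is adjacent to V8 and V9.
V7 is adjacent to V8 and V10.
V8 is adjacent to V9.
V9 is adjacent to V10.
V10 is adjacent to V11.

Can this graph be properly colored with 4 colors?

V2, V4, V6, V8, V9 are mutually adjacent (a clique of size 5), so at least 5 colors are needed.
So 4 colors are not enough.

No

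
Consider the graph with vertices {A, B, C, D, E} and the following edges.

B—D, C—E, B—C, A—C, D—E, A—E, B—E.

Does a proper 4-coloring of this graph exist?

Yes

The chromatic number is 3. B, D, E form a triangle, so at least 3 colors are needed.
3 colors suffice: color 1 → {E}; color 2 → {A, B}; color 3 → {C, D}.
Since 4 ≥ 3, a proper 4-coloring certainly exists.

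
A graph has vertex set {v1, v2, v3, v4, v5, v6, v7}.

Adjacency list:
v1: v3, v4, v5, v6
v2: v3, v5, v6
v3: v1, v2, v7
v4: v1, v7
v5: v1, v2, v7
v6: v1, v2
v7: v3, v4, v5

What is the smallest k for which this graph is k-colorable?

2

v1 and v6 are adjacent, so at least 2 colors are needed.
A valid assignment using 2 colors: v1=red, v2=red, v3=blue, v4=blue, v5=blue, v6=blue, v7=red. No two adjacent vertices share a color.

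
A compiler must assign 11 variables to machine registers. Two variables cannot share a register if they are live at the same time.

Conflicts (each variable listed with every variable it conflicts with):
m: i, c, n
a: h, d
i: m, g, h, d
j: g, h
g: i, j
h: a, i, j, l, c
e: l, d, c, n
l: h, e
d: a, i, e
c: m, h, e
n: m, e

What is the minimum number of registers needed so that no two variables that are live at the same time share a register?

3

The cycle e-l-h-i-d-e has odd length 5, so it cannot be 2-colored; at least 3 registers are needed.
3 registers suffice: register 1 → {m, g, h, e}; register 2 → {a, i, j, l, c, n}; register 3 → {d}. Every pair that conflicts lands in different registers.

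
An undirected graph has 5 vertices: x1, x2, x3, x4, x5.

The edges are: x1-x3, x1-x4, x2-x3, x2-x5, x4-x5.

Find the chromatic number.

3

The cycle x1-x3-x2-x5-x4-x1 has odd length 5, so it cannot be 2-colored; at least 3 colors are needed.
3 colors suffice: color 1 → {x2, x4}; color 2 → {x3, x5}; color 3 → {x1}. No two adjacent vertices share a color.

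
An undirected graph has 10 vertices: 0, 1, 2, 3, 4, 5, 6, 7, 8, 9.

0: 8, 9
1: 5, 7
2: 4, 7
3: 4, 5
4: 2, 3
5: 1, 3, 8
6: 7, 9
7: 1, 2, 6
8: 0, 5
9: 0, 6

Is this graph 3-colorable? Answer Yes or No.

Yes

The chromatic number is 3. The cycle 6-7-1-5-8-0-9-6 has odd length 7, so it cannot be 2-colored; at least 3 colors are needed.
3 colors suffice: color red → {0, 4, 5, 7}; color blue → {1, 2, 3, 6, 8}; color green → {9}.
That is already a proper 3-coloring.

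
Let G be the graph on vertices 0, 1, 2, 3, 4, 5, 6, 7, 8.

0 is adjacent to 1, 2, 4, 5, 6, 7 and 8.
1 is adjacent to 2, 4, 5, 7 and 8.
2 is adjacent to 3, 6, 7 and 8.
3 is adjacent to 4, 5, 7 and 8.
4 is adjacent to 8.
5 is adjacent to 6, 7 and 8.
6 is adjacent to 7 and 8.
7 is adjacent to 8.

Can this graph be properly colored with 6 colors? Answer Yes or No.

Yes

The chromatic number is 5. 0, 1, 5, 7, 8 are pairwise adjacent (a clique of size 5), so at least 5 colors are needed.
5 colors suffice: 0=blue, 1=yellow, 2=purple, 3=blue, 4=green, 5=purple, 6=yellow, 7=green, 8=red.
Since 6 ≥ 5, a proper 6-coloring certainly exists.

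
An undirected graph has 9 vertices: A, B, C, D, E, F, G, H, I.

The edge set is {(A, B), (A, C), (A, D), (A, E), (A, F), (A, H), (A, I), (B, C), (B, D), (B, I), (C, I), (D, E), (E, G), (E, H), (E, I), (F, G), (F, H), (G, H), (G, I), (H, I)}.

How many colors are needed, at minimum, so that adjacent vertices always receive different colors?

A, E, H, I are pairwise adjacent (a clique of size 4), so at least 4 colors are needed.
4 colors suffice: color red → {A, G}; color blue → {D, F, I}; color green → {B, H}; color yellow → {C, E}. Every edge joins two different colors.

4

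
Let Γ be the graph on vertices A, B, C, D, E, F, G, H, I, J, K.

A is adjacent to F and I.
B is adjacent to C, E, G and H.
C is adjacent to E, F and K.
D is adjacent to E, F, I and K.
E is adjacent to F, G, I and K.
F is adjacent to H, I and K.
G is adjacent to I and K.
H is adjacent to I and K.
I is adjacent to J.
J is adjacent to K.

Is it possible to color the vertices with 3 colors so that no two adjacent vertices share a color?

No

C, E, F, K are pairwise adjacent (a clique of size 4), so at least 4 colors are needed.
So 3 colors are not enough.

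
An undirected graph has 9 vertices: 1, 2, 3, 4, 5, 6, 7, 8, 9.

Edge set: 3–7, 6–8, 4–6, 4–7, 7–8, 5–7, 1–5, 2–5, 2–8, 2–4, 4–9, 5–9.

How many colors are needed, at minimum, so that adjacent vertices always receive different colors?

4 and 7 are adjacent, so at least 2 colors are needed.
2 colors suffice: 1=red, 2=red, 3=blue, 4=blue, 5=blue, 6=red, 7=red, 8=blue, 9=red. Every edge joins two different colors.

2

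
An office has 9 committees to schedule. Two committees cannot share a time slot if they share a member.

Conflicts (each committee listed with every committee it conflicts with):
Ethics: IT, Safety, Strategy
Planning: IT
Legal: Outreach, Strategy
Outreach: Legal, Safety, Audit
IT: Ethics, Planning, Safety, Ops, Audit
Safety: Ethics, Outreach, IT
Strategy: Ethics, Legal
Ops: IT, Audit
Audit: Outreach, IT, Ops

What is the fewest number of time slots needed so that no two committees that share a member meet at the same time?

3

IT, Ops, Audit pairwise conflict, so at least 3 time slots are needed.
3 time slots suffice: Ethics=2, Planning=2, Legal=2, Outreach=1, IT=1, Safety=3, Strategy=1, Ops=3, Audit=2. Each listed conflict is separated.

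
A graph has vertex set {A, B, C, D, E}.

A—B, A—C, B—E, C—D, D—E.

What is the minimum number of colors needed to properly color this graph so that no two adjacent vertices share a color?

The cycle E-B-A-C-D-E has odd length 5, so it cannot be 2-colored; at least 3 colors are needed.
3 colors suffice: color 1 → {A, D}; color 2 → {B, C}; color 3 → {E}. No two adjacent vertices share a color.

3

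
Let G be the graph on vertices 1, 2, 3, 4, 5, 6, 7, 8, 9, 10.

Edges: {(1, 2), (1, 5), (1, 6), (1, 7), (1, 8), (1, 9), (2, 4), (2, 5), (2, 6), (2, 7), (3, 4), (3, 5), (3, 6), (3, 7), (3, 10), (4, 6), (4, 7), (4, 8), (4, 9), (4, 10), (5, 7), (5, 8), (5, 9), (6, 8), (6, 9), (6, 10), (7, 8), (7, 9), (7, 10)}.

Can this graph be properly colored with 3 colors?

No

1, 2, 5, 7 are mutually adjacent (a clique of size 4), so at least 4 colors are needed.
So 3 colors are not enough.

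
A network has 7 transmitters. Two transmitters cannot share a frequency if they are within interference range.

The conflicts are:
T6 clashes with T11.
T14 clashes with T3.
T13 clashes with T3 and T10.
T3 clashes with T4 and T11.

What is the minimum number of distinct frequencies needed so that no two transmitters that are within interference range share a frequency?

T3 and T4 conflict, so at least 2 frequencies are needed.
A valid assignment using 2 frequencies: T6=1, T14=2, T13=2, T3=1, T4=2, T10=1, T11=2. Every pair that conflicts lands in different frequencies.

2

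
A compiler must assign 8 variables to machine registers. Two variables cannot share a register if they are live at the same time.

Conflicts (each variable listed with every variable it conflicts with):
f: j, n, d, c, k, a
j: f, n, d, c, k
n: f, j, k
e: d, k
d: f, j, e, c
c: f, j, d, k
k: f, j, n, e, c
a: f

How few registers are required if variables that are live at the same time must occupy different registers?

f, j, d, c all conflict with each other, so at least 4 registers are needed.
4 registers suffice: f=1, j=3, n=4, e=1, d=2, c=4, k=2, a=2. No two conflicting variables share a register.

4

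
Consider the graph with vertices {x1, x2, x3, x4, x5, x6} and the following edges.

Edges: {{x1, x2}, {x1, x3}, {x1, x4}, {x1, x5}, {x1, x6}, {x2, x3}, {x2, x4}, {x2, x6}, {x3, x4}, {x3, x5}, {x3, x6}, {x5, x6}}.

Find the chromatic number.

4

x1, x2, x3, x4 are pairwise adjacent (a clique of size 4), so at least 4 colors are needed.
A valid assignment using 4 colors: x1=2, x2=4, x3=1, x4=3, x5=4, x6=3. Each edge has distinct colors on its endpoints.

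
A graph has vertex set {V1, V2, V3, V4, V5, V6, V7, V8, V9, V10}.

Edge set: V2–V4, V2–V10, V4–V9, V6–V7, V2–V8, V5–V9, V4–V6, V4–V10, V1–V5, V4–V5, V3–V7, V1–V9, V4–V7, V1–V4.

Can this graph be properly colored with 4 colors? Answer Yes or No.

The chromatic number is 4. V1, V4, V5, V9 are mutually adjacent (a clique of size 4), so at least 4 colors are needed.
4 colors suffice: V1=4, V2=2, V3=1, V4=1, V5=3, V6=3, V7=2, V8=1, V9=2, V10=3.
That is already a proper 4-coloring.

Yes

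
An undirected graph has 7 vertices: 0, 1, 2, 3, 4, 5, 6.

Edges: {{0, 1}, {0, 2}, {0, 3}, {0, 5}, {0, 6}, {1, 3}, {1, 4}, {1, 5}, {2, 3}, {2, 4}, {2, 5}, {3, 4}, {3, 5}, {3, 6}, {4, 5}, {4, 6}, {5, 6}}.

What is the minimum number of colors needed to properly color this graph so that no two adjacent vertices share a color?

1, 3, 4, 5 are mutually adjacent (a clique of size 4), so at least 4 colors are needed.
One proper 4-coloring: 0=c, 1=d, 2=d, 3=b, 4=c, 5=a, 6=d. No two adjacent vertices share a color.

4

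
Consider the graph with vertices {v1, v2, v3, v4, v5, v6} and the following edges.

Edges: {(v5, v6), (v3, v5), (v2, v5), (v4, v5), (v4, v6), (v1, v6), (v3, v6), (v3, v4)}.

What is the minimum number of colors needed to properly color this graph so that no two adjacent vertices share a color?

v3, v4, v5, v6 form a clique, so at least 4 colors are needed.
4 colors suffice: color 1 → {v1, v5}; color 2 → {v2, v6}; color 3 → {v3}; color 4 → {v4}. Every edge joins two different colors.

4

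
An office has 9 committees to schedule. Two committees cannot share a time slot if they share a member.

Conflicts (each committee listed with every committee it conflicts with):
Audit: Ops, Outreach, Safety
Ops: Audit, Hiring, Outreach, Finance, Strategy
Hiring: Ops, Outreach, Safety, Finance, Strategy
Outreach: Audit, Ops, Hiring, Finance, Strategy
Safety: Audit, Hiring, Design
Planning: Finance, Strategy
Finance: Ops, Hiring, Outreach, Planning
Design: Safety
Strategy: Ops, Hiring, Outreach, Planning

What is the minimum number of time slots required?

Ops, Hiring, Outreach, Strategy are mutually in conflict, so at least 4 time slots are needed.
4 time slots suffice: Audit=1, Ops=3, Hiring=1, Outreach=2, Safety=2, Planning=1, Finance=4, Design=1, Strategy=4. Every pair that conflicts lands in different time slots.

4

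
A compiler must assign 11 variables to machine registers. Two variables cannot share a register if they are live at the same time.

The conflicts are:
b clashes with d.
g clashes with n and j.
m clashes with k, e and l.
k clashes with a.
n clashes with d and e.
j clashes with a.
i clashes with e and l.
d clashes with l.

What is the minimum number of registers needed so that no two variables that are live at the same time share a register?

The cycle l-d-n-e-i-l has odd length 5, so it cannot be 2-colored; at least 3 registers are needed.
3 registers suffice: register 1 → {g, a, d, e}; register 2 → {b, k, n, j, l}; register 3 → {m, i}. Every pair that conflicts lands in different registers.

3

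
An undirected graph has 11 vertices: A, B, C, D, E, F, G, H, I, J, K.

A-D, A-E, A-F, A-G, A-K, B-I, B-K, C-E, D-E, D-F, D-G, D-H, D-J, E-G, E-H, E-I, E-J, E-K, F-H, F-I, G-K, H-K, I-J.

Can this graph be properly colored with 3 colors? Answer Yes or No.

A, D, E, G are pairwise adjacent (a clique of size 4), so at least 4 colors are needed.
So 3 colors are not enough.

No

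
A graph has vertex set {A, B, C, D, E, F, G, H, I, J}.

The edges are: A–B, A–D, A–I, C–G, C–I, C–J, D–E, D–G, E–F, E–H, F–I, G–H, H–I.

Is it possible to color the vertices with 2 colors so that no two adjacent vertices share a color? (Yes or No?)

The cycle I-H-E-D-A-I has odd length 5, so it cannot be 2-colored; at least 3 colors are needed.
So 2 colors are not enough.

No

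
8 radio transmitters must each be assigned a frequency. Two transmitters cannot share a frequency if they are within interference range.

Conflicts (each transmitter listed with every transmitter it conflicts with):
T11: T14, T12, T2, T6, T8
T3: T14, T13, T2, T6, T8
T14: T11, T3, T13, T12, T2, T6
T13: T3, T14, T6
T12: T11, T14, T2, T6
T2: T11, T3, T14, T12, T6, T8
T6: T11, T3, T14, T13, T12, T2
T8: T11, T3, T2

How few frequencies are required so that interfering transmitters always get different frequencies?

5

T11, T14, T12, T2, T6 are mutually in conflict, so at least 5 frequencies are needed.
5 frequencies suffice: frequency 1 → {T13, T2}; frequency 2 → {T14, T8}; frequency 3 → {T6}; frequency 4 → {T11, T3}; frequency 5 → {T12}. Each listed conflict is separated.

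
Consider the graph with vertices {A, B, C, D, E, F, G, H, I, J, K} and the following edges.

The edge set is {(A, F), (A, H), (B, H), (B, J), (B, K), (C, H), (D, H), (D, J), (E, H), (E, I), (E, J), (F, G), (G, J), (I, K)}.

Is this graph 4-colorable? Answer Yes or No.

The chromatic number is 3. The cycle K-B-H-E-I-K has odd length 5, so it cannot be 2-colored; at least 3 colors are needed.
3 colors suffice: color red → {F, H, J, K}; color blue → {A, B, C, D, E, G}; color green → {I}.
Since 4 ≥ 3, a proper 4-coloring certainly exists.

Yes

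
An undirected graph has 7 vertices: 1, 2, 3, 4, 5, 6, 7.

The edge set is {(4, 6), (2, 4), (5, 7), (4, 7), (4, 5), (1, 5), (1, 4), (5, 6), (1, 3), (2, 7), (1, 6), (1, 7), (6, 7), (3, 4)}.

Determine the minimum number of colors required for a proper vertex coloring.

5

1, 4, 5, 6, 7 are pairwise adjacent (a clique of size 5), so at least 5 colors are needed.
A valid assignment using 5 colors: 1=blue, 2=blue, 3=green, 4=red, 5=yellow, 6=purple, 7=green. No two adjacent vertices share a color.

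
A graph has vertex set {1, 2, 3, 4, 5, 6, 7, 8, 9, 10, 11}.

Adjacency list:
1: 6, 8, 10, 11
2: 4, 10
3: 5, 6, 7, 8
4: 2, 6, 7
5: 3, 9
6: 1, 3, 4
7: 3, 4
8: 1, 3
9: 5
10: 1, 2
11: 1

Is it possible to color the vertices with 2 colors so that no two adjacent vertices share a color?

No

The cycle 4-2-10-1-6-4 has odd length 5, so it cannot be 2-colored; at least 3 colors are needed.
So 2 colors are not enough.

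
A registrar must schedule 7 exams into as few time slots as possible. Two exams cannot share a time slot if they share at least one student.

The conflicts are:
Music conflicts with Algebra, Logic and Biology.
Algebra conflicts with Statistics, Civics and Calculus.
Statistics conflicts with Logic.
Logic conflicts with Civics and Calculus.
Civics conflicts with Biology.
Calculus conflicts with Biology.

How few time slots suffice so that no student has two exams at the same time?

2

Civics and Biology conflict, so at least 2 time slots are needed.
2 time slots suffice: time slot 1 → {Algebra, Logic, Biology}; time slot 2 → {Music, Statistics, Civics, Calculus}. No two conflicting exams share a time slot.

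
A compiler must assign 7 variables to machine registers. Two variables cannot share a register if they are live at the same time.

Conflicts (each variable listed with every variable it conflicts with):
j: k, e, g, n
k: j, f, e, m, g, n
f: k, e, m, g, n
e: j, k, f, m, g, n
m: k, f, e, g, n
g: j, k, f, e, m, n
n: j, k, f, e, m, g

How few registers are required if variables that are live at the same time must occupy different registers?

6

k, f, e, m, g, n are mutually in conflict, so at least 6 registers are needed.
A valid assignment using 6 registers: j=5, k=3, f=5, e=4, m=6, g=1, n=2. Each listed conflict is separated.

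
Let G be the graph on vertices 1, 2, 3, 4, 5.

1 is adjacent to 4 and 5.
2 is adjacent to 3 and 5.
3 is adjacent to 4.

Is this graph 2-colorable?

The cycle 3-4-1-5-2-3 has odd length 5, so it cannot be 2-colored; at least 3 colors are needed.
So 2 colors are not enough.

No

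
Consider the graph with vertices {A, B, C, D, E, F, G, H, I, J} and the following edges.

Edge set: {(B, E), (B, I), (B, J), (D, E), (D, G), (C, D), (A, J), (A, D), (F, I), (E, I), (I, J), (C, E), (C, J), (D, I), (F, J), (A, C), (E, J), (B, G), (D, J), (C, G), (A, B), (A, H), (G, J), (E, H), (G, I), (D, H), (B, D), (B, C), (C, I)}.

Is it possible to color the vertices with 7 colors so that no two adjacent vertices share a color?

Yes

The chromatic number is 6. B, C, D, E, I, J are mutually adjacent (a clique of size 6), so at least 6 colors are needed.
6 colors suffice: color 1 → {H, J}; color 2 → {D, F}; color 3 → {B}; color 4 → {A, I}; color 5 → {C}; color 6 → {E, G}.
Since 7 ≥ 6, a proper 7-coloring certainly exists.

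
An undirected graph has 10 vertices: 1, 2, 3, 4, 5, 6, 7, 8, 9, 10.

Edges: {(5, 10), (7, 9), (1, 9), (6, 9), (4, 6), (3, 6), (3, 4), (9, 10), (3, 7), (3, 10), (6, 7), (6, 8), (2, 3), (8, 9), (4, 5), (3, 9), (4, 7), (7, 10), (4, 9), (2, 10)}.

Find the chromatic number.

5

3, 4, 6, 7, 9 are pairwise adjacent (a clique of size 5), so at least 5 colors are needed.
5 colors suffice: color a → {2, 5, 9}; color b → {1, 3, 8}; color c → {4, 10}; color d → {6}; color e → {7}. Each edge has distinct colors on its endpoints.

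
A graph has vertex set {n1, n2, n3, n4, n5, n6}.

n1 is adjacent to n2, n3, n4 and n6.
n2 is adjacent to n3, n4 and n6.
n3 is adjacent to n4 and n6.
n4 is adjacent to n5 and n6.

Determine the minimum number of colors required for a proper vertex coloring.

5

n1, n2, n3, n4, n6 are mutually adjacent (a clique of size 5), so at least 5 colors are needed.
One proper 5-coloring: n1=yellow, n2=blue, n3=green, n4=red, n5=blue, n6=purple. No two adjacent vertices share a color.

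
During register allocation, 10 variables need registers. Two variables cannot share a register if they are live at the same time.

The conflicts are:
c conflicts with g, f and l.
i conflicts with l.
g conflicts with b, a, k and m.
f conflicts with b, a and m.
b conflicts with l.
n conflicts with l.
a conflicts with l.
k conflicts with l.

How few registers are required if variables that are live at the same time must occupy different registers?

k and l conflict, so at least 2 registers are needed.
2 registers suffice: register 1 → {g, f, l}; register 2 → {c, i, b, n, a, k, m}. Each listed conflict is separated.

2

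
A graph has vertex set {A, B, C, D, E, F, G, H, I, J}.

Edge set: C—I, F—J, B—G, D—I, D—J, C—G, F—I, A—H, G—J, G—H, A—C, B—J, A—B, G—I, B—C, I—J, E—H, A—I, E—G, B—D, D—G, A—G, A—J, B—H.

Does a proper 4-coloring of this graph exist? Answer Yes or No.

The chromatic number is 4. D, G, I, J form a clique, so at least 4 colors are needed.
4 colors suffice: color 1 → {F, G}; color 2 → {C, H, J}; color 3 → {B, E, I}; color 4 → {A, D}.
That is already a proper 4-coloring.

Yes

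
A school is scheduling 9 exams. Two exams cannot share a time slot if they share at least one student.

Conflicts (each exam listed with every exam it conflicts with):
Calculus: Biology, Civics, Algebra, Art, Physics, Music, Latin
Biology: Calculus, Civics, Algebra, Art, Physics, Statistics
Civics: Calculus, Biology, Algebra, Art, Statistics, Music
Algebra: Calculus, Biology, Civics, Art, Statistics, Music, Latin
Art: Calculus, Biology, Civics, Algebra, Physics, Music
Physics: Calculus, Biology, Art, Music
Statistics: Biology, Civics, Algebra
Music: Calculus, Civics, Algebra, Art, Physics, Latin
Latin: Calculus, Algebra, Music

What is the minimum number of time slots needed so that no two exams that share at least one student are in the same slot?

Calculus, Civics, Algebra, Art, Music all conflict with each other, so at least 5 time slots are needed.
Using 5 time slots: Calculus=2, Biology=5, Civics=4, Algebra=1, Art=3, Physics=1, Statistics=2, Music=5, Latin=3. Every pair that conflicts lands in different time slots.

5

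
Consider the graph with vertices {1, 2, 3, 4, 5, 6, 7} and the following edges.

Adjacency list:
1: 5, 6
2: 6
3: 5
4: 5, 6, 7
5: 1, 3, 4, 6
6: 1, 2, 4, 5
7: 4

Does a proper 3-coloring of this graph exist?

Yes

The chromatic number is 3. 4, 5, 6 are pairwise adjacent, so at least 3 colors are needed.
3 colors suffice: color red → {3, 6, 7}; color blue → {2, 5}; color green → {1, 4}.
That is already a proper 3-coloring.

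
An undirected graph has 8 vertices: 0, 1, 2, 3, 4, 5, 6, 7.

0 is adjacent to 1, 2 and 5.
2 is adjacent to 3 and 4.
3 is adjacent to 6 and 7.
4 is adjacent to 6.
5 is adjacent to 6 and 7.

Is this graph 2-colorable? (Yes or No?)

No

The cycle 2-3-7-5-0-2 has odd length 5, so it cannot be 2-colored; at least 3 colors are needed.
So 2 colors are not enough.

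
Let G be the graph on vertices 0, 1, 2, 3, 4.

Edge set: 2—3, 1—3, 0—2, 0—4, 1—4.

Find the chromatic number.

3

The cycle 1-3-2-0-4-1 has odd length 5, so it cannot be 2-colored; at least 3 colors are needed.
3 colors suffice: color red → {1, 2}; color blue → {3, 4}; color green → {0}. Every edge joins two different colors.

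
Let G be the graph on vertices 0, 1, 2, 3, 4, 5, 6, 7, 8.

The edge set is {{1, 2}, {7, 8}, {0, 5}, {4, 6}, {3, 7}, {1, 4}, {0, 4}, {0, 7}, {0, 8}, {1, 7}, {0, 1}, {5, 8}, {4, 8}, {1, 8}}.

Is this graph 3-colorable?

0, 1, 7, 8 are mutually adjacent (a clique of size 4), so at least 4 colors are needed.
So 3 colors are not enough.

No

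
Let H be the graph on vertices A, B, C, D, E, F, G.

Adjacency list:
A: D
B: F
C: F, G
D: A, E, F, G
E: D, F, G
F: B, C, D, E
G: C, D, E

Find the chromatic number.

D, E, F are pairwise adjacent, so at least 3 colors are needed.
3 colors suffice: A=1, B=2, C=2, D=2, E=3, F=1, G=1. No two adjacent vertices share a color.

3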